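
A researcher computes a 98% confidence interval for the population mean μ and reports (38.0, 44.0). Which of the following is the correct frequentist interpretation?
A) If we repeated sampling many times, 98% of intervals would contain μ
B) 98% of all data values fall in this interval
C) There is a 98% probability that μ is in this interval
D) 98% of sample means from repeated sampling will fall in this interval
A

A) Correct — this is the frequentist long-run coverage interpretation.
B) Wrong — a CI is about the parameter μ, not individual data values.
C) Wrong — μ is fixed; the randomness lives in the interval, not in μ.
D) Wrong — coverage applies to intervals containing μ, not to future x̄ values.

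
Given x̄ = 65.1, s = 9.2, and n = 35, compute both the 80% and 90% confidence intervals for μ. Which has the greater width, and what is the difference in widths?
90% CI is wider by 1.20

df = 34
80% CI: t* = 1.307, (63.07, 67.13), width = 2 · t* · s/√n = 4.06
90% CI: t* = 1.691, (62.47, 67.73), width = 2 · t* · s/√n = 5.26

The 90% CI is wider by 5.26 - 4.06 = 1.20.
Higher confidence requires a wider interval.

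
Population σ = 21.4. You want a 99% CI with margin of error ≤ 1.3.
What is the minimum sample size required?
n ≥ 1799

For margin E ≤ 1.3:
n ≥ (z* · σ / E)²
n ≥ (2.576 · 21.4 / 1.3)²
n ≥ 1798.18

Minimum n = 1799 (rounding up)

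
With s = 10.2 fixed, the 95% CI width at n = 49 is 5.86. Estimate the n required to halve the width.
n ≈ 196

CI width ∝ 1/√n
To reduce width by factor 2, need √n to grow by 2 → need 2² = 4 times as many samples.

Current: n = 49, width = 5.86
New: n = 196, width ≈ 2.87

Width reduced by factor of 5.86/2.87 = 2.04.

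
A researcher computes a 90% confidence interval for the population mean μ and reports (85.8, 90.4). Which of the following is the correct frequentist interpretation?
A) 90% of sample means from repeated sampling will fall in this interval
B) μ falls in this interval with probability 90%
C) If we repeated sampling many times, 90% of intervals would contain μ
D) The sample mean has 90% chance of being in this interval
C

A) Wrong — coverage applies to intervals containing μ, not to future x̄ values.
B) Wrong — μ is fixed; the randomness lives in the interval, not in μ.
C) Correct — this is the frequentist long-run coverage interpretation.
D) Wrong — x̄ is observed and sits in the interval by construction.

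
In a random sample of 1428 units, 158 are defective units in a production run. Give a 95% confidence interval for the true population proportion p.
(0.094, 0.127)

Proportion CI:
p̂ = 158/1428 = 0.11064
SE = √(p̂(1-p̂)/n) = √(0.11064 · 0.88936 / 1428) = 0.00830

z* = 1.960
Margin = z* · SE = 1.960 · 0.00830 = 0.0163

CI: 0.11064 ± 0.0163 = (0.094, 0.127)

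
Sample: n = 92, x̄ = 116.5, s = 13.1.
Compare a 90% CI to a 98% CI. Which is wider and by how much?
98% CI is wider by 1.93

df = 91
90% CI: t* = 1.662, (114.23, 118.77), width = 2 · t* · s/√n = 4.54
98% CI: t* = 2.368, (113.27, 119.73), width = 2 · t* · s/√n = 6.47

The 98% CI is wider by 6.47 - 4.54 = 1.93.
Higher confidence requires a wider interval.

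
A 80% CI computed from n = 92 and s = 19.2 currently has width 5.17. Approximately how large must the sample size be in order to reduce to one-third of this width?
n ≈ 828

CI width ∝ 1/√n
To reduce width by factor 3, need √n to grow by 3 → need 3² = 9 times as many samples.

Current: n = 92, width = 5.17
New: n = 828, width ≈ 1.71

Width reduced by factor of 5.17/1.71 = 3.02.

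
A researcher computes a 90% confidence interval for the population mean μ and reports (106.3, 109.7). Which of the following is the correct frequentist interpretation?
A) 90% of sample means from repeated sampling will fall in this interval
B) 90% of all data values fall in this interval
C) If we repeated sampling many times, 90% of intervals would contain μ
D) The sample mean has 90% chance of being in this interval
C

A) Wrong — coverage applies to intervals containing μ, not to future x̄ values.
B) Wrong — a CI is about the parameter μ, not individual data values.
C) Correct — this is the frequentist long-run coverage interpretation.
D) Wrong — x̄ is observed and sits in the interval by construction.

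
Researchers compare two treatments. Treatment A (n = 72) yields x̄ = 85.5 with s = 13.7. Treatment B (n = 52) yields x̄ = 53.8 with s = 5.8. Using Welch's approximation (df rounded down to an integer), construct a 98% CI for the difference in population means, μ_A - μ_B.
(27.44, 35.96)

Difference: x̄₁ - x̄₂ = 31.70
SE = √(s₁²/n₁ + s₂²/n₂) = √(13.7²/72 + 5.8²/52) = 1.8038
df = 101.88 → 101 (Welch–Satterthwaite, rounded down)
t* = 2.364

CI: 31.70 ± 2.364 · 1.8038 = 31.70 ± 4.26 = (27.44, 35.96)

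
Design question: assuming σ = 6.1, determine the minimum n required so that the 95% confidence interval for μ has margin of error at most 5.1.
n ≥ 6

For margin E ≤ 5.1:
n ≥ (z* · σ / E)²
n ≥ (1.960 · 6.1 / 5.1)²
n ≥ 5.50

Minimum n = 6 (rounding up)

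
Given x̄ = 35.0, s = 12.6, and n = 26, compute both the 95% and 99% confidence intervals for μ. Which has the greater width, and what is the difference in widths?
99% CI is wider by 3.59

df = 25
95% CI: t* = 2.060, (29.91, 40.09), width = 2 · t* · s/√n = 10.18
99% CI: t* = 2.787, (28.11, 41.89), width = 2 · t* · s/√n = 13.77

The 99% CI is wider by 13.77 - 10.18 = 3.59.
Higher confidence requires a wider interval.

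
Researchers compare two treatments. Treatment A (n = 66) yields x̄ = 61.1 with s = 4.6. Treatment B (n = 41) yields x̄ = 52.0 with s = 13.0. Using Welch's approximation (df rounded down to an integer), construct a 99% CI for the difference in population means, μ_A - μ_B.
(3.44, 14.76)

Difference: x̄₁ - x̄₂ = 9.10
SE = √(s₁²/n₁ + s₂²/n₂) = √(4.6²/66 + 13.0²/41) = 2.1077
df = 46.29 → 46 (Welch–Satterthwaite, rounded down)
t* = 2.687

CI: 9.10 ± 2.687 · 2.1077 = 9.10 ± 5.66 = (3.44, 14.76)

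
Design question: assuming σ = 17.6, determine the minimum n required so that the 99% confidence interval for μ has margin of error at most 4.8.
n ≥ 90

For margin E ≤ 4.8:
n ≥ (z* · σ / E)²
n ≥ (2.576 · 17.6 / 4.8)²
n ≥ 89.21

Minimum n = 90 (rounding up)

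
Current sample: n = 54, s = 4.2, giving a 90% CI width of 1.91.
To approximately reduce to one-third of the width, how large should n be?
n ≈ 486

CI width ∝ 1/√n
To reduce width by factor 3, need √n to grow by 3 → need 3² = 9 times as many samples.

Current: n = 54, width = 1.91
New: n = 486, width ≈ 0.63

Width reduced by factor of 1.91/0.63 = 3.03.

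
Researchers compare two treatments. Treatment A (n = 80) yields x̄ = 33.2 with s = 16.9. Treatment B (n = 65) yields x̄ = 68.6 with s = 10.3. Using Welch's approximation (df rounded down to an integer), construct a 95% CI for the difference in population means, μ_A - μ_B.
(-39.91, -30.89)

Difference: x̄₁ - x̄₂ = -35.40
SE = √(s₁²/n₁ + s₂²/n₂) = √(16.9²/80 + 10.3²/65) = 2.2809
df = 133.34 → 133 (Welch–Satterthwaite, rounded down)
t* = 1.978

CI: -35.40 ± 1.978 · 2.2809 = -35.40 ± 4.51 = (-39.91, -30.89)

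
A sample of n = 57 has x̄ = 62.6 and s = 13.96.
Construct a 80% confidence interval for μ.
(60.20, 65.00)

t-interval (σ unknown):
df = n - 1 = 56
t* = 1.297 for 80% confidence

Margin of error = t* · s/√n = 1.297 · 13.96/√57 = 2.40

CI: (60.20, 65.00)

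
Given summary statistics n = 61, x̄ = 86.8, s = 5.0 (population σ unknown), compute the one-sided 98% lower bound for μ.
μ ≥ 85.46

Lower bound (one-sided):
t* = 2.099 (one-sided for 98%)
Lower bound = x̄ - t* · s/√n = 86.8 - 2.099 · 5.0/√61 = 85.46

We are 98% confident that μ ≥ 85.46.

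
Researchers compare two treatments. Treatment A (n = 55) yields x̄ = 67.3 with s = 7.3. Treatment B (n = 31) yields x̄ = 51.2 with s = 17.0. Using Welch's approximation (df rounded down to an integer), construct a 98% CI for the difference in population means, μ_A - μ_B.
(8.29, 23.91)

Difference: x̄₁ - x̄₂ = 16.10
SE = √(s₁²/n₁ + s₂²/n₂) = √(7.3²/55 + 17.0²/31) = 3.2080
df = 36.34 → 36 (Welch–Satterthwaite, rounded down)
t* = 2.434

CI: 16.10 ± 2.434 · 3.2080 = 16.10 ± 7.81 = (8.29, 23.91)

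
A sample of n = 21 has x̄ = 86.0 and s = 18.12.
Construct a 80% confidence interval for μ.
(80.76, 91.24)

t-interval (σ unknown):
df = n - 1 = 20
t* = 1.325 for 80% confidence

Margin of error = t* · s/√n = 1.325 · 18.12/√21 = 5.24

CI: (80.76, 91.24)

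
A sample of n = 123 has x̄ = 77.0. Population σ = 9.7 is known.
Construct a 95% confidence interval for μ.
(75.29, 78.71)

z-interval (σ known):
z* = 1.960 for 95% confidence

Margin of error = z* · σ/√n = 1.960 · 9.7/√123 = 1.71

CI: (77.0 - 1.71, 77.0 + 1.71) = (75.29, 78.71)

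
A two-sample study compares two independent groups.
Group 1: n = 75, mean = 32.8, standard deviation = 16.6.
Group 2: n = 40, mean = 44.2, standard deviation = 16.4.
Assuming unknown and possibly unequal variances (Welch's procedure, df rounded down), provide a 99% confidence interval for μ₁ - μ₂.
(-19.91, -2.89)

Difference: x̄₁ - x̄₂ = -11.40
SE = √(s₁²/n₁ + s₂²/n₂) = √(16.6²/75 + 16.4²/40) = 3.2246
df = 80.58 → 80 (Welch–Satterthwaite, rounded down)
t* = 2.639

CI: -11.40 ± 2.639 · 3.2246 = -11.40 ± 8.51 = (-19.91, -2.89)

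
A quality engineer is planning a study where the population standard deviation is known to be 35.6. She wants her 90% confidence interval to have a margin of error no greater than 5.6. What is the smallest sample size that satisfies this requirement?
n ≥ 110

For margin E ≤ 5.6:
n ≥ (z* · σ / E)²
n ≥ (1.645 · 35.6 / 5.6)²
n ≥ 109.36

Minimum n = 110 (rounding up)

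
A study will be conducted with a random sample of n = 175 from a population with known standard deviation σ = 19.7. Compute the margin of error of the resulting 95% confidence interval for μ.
Margin of error = 2.92

Margin of error = z* · σ/√n
= 1.960 · 19.7/√175
= 1.960 · 19.7/13.2288
= 2.92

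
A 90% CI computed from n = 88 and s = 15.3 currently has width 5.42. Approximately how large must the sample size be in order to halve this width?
n ≈ 352

CI width ∝ 1/√n
To reduce width by factor 2, need √n to grow by 2 → need 2² = 4 times as many samples.

Current: n = 88, width = 5.42
New: n = 352, width ≈ 2.69

Width reduced by factor of 5.42/2.69 = 2.01.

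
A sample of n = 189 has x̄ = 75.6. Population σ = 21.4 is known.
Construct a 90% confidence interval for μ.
(73.04, 78.16)

z-interval (σ known):
z* = 1.645 for 90% confidence

Margin of error = z* · σ/√n = 1.645 · 21.4/√189 = 2.56

CI: (75.6 - 2.56, 75.6 + 2.56) = (73.04, 78.16)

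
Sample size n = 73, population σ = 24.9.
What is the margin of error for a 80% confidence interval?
Margin of error = 3.74

Margin of error = z* · σ/√n
= 1.282 · 24.9/√73
= 1.282 · 24.9/8.5440
= 3.74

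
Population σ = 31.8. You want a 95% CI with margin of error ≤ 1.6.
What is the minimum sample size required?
n ≥ 1518

For margin E ≤ 1.6:
n ≥ (z* · σ / E)²
n ≥ (1.960 · 31.8 / 1.6)²
n ≥ 1517.49

Minimum n = 1518 (rounding up)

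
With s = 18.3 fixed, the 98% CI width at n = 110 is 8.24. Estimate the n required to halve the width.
n ≈ 440

CI width ∝ 1/√n
To reduce width by factor 2, need √n to grow by 2 → need 2² = 4 times as many samples.

Current: n = 110, width = 8.24
New: n = 440, width ≈ 4.07

Width reduced by factor of 8.24/4.07 = 2.02.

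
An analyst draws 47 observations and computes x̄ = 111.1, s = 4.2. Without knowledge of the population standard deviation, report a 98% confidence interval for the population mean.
(109.62, 112.58)

t-interval (σ unknown):
df = n - 1 = 46
t* = 2.410 for 98% confidence

Margin of error = t* · s/√n = 2.410 · 4.2/√47 = 1.48

CI: (109.62, 112.58)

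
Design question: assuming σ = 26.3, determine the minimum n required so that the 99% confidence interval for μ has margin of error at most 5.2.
n ≥ 170

For margin E ≤ 5.2:
n ≥ (z* · σ / E)²
n ≥ (2.576 · 26.3 / 5.2)²
n ≥ 169.74

Minimum n = 170 (rounding up)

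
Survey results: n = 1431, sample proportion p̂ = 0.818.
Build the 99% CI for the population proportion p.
(0.792, 0.844)

Proportion CI:
SE = √(p̂(1-p̂)/n) = √(0.818 · 0.182 / 1431) = 0.01020

z* = 2.576
Margin = z* · SE = 2.576 · 0.01020 = 0.0263

CI: 0.818 ± 0.0263 = (0.792, 0.844)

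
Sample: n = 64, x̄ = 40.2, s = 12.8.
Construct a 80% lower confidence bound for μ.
μ ≥ 38.84

Lower bound (one-sided):
t* = 0.847 (one-sided for 80%)
Lower bound = x̄ - t* · s/√n = 40.2 - 0.847 · 12.8/√64 = 38.84

We are 80% confident that μ ≥ 38.84.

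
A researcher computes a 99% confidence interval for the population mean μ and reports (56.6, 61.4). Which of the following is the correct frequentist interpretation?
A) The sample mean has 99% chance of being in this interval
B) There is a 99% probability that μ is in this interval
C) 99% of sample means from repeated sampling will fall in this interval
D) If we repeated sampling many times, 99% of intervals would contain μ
D

A) Wrong — x̄ is observed and sits in the interval by construction.
B) Wrong — μ is fixed; the randomness lives in the interval, not in μ.
C) Wrong — coverage applies to intervals containing μ, not to future x̄ values.
D) Correct — this is the frequentist long-run coverage interpretation.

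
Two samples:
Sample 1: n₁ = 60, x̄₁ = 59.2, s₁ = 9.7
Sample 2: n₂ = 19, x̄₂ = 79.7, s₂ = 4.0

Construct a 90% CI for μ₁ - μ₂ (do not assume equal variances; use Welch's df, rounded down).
(-23.09, -17.91)

Difference: x̄₁ - x̄₂ = -20.50
SE = √(s₁²/n₁ + s₂²/n₂) = √(9.7²/60 + 4.0²/19) = 1.5525
df = 71.65 → 71 (Welch–Satterthwaite, rounded down)
t* = 1.667

CI: -20.50 ± 1.667 · 1.5525 = -20.50 ± 2.59 = (-23.09, -17.91)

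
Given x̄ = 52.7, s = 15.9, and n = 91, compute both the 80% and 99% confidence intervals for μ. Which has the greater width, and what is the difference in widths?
99% CI is wider by 4.47

df = 90
80% CI: t* = 1.291, (50.55, 54.85), width = 2 · t* · s/√n = 4.30
99% CI: t* = 2.632, (48.31, 57.09), width = 2 · t* · s/√n = 8.77

The 99% CI is wider by 8.77 - 4.30 = 4.47.
Higher confidence requires a wider interval.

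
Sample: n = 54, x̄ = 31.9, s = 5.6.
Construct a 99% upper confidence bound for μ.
μ ≤ 33.73

Upper bound (one-sided):
t* = 2.399 (one-sided for 99%)
Upper bound = x̄ + t* · s/√n = 31.9 + 2.399 · 5.6/√54 = 33.73

We are 99% confident that μ ≤ 33.73.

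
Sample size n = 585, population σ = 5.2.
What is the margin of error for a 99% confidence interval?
Margin of error = 0.55

Margin of error = z* · σ/√n
= 2.576 · 5.2/√585
= 2.576 · 5.2/24.1868
= 0.55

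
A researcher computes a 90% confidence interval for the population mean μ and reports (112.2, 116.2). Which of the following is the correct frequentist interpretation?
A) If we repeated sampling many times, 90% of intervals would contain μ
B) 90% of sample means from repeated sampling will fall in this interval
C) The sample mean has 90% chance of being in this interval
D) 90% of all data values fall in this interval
A

A) Correct — this is the frequentist long-run coverage interpretation.
B) Wrong — coverage applies to intervals containing μ, not to future x̄ values.
C) Wrong — x̄ is observed and sits in the interval by construction.
D) Wrong — a CI is about the parameter μ, not individual data values.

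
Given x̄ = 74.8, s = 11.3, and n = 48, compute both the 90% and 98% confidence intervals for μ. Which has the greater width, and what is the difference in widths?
98% CI is wider by 2.38

df = 47
90% CI: t* = 1.678, (72.06, 77.54), width = 2 · t* · s/√n = 5.47
98% CI: t* = 2.408, (70.87, 78.73), width = 2 · t* · s/√n = 7.85

The 98% CI is wider by 7.85 - 5.47 = 2.38.
Higher confidence requires a wider interval.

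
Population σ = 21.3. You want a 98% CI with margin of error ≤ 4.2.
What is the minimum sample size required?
n ≥ 140

For margin E ≤ 4.2:
n ≥ (z* · σ / E)²
n ≥ (2.326 · 21.3 / 4.2)²
n ≥ 139.15

Minimum n = 140 (rounding up)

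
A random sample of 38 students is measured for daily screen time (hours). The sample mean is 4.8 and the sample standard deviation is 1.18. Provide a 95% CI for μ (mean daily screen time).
(4.41, 5.19)

t-interval (σ unknown):
df = n - 1 = 37
t* = 2.026 for 95% confidence

Margin of error = t* · s/√n = 2.026 · 1.18/√38 = 0.39

CI: (4.41, 5.19)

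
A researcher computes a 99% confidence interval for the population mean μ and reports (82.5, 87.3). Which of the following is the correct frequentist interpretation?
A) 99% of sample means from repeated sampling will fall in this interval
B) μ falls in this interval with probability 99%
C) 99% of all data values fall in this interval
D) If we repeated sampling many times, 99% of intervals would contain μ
D

A) Wrong — coverage applies to intervals containing μ, not to future x̄ values.
B) Wrong — μ is fixed; the randomness lives in the interval, not in μ.
C) Wrong — a CI is about the parameter μ, not individual data values.
D) Correct — this is the frequentist long-run coverage interpretation.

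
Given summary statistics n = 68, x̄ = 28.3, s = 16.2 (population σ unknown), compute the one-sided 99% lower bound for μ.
μ ≥ 23.62

Lower bound (one-sided):
t* = 2.383 (one-sided for 99%)
Lower bound = x̄ - t* · s/√n = 28.3 - 2.383 · 16.2/√68 = 23.62

We are 99% confident that μ ≥ 23.62.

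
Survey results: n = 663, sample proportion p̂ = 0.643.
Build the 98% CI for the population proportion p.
(0.600, 0.686)

Proportion CI:
SE = √(p̂(1-p̂)/n) = √(0.643 · 0.357 / 663) = 0.01861

z* = 2.326
Margin = z* · SE = 2.326 · 0.01861 = 0.0433

CI: 0.643 ± 0.0433 = (0.600, 0.686)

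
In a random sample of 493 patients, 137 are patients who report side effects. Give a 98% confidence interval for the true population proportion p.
(0.231, 0.325)

Proportion CI:
p̂ = 137/493 = 0.27789
SE = √(p̂(1-p̂)/n) = √(0.27789 · 0.72211 / 493) = 0.02018

z* = 2.326
Margin = z* · SE = 2.326 · 0.02018 = 0.0469

CI: 0.27789 ± 0.0469 = (0.231, 0.325)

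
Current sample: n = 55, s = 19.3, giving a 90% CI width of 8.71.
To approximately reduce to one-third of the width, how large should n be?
n ≈ 495

CI width ∝ 1/√n
To reduce width by factor 3, need √n to grow by 3 → need 3² = 9 times as many samples.

Current: n = 55, width = 8.71
New: n = 495, width ≈ 2.86

Width reduced by factor of 8.71/2.86 = 3.05.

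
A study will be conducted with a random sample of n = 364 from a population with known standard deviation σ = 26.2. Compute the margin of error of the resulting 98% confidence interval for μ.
Margin of error = 3.19

Margin of error = z* · σ/√n
= 2.326 · 26.2/√364
= 2.326 · 26.2/19.0788
= 3.19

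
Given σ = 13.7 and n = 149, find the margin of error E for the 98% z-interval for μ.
Margin of error = 2.61

Margin of error = z* · σ/√n
= 2.326 · 13.7/√149
= 2.326 · 13.7/12.2066
= 2.61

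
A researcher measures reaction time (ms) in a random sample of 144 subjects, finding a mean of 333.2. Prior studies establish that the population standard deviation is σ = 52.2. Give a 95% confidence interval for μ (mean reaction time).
(324.67, 341.73)

z-interval (σ known):
z* = 1.960 for 95% confidence

Margin of error = z* · σ/√n = 1.960 · 52.2/√144 = 8.53

CI: (333.2 - 8.53, 333.2 + 8.53) = (324.67, 341.73)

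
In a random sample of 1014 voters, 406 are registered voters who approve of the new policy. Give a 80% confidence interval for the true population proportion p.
(0.381, 0.420)

Proportion CI:
p̂ = 406/1014 = 0.40039
SE = √(p̂(1-p̂)/n) = √(0.40039 · 0.59961 / 1014) = 0.01539

z* = 1.282
Margin = z* · SE = 1.282 · 0.01539 = 0.0197

CI: 0.40039 ± 0.0197 = (0.381, 0.420)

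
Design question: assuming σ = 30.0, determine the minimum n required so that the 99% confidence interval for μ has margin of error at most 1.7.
n ≥ 2067

For margin E ≤ 1.7:
n ≥ (z* · σ / E)²
n ≥ (2.576 · 30.0 / 1.7)²
n ≥ 2066.50

Minimum n = 2067 (rounding up)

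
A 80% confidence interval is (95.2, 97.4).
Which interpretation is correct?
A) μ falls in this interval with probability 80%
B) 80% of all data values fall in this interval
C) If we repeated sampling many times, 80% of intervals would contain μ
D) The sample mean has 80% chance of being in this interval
C

A) Wrong — μ is fixed; the randomness lives in the interval, not in μ.
B) Wrong — a CI is about the parameter μ, not individual data values.
C) Correct — this is the frequentist long-run coverage interpretation.
D) Wrong — x̄ is observed and sits in the interval by construction.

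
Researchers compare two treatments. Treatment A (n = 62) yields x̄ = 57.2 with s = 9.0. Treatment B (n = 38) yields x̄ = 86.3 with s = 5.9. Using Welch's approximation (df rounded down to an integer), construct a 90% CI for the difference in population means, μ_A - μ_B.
(-31.58, -26.62)

Difference: x̄₁ - x̄₂ = -29.10
SE = √(s₁²/n₁ + s₂²/n₂) = √(9.0²/62 + 5.9²/38) = 1.4908
df = 97.50 → 97 (Welch–Satterthwaite, rounded down)
t* = 1.661

CI: -29.10 ± 1.661 · 1.4908 = -29.10 ± 2.48 = (-31.58, -26.62)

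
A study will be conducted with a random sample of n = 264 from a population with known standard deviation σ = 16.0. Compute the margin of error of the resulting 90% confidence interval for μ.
Margin of error = 1.62

Margin of error = z* · σ/√n
= 1.645 · 16.0/√264
= 1.645 · 16.0/16.2481
= 1.62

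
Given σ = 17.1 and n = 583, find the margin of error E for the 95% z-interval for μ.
Margin of error = 1.39

Margin of error = z* · σ/√n
= 1.960 · 17.1/√583
= 1.960 · 17.1/24.1454
= 1.39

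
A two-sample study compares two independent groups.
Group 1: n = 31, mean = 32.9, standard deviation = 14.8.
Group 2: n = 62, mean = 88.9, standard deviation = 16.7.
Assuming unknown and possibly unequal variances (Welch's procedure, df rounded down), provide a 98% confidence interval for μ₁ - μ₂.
(-64.10, -47.90)

Difference: x̄₁ - x̄₂ = -56.00
SE = √(s₁²/n₁ + s₂²/n₂) = √(14.8²/31 + 16.7²/62) = 3.4006
df = 67.00 → 67 (Welch–Satterthwaite, rounded down)
t* = 2.383

CI: -56.00 ± 2.383 · 3.4006 = -56.00 ± 8.10 = (-64.10, -47.90)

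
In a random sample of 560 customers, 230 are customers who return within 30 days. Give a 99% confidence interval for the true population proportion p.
(0.357, 0.464)

Proportion CI:
p̂ = 230/560 = 0.41071
SE = √(p̂(1-p̂)/n) = √(0.41071 · 0.58929 / 560) = 0.02079

z* = 2.576
Margin = z* · SE = 2.576 · 0.02079 = 0.0536

CI: 0.41071 ± 0.0536 = (0.357, 0.464)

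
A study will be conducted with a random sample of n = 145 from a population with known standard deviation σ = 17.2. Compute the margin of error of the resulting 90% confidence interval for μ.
Margin of error = 2.35

Margin of error = z* · σ/√n
= 1.645 · 17.2/√145
= 1.645 · 17.2/12.0416
= 2.35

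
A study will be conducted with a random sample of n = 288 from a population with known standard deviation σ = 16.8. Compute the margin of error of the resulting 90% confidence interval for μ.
Margin of error = 1.63

Margin of error = z* · σ/√n
= 1.645 · 16.8/√288
= 1.645 · 16.8/16.9706
= 1.63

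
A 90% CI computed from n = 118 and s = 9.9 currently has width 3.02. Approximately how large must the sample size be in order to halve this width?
n ≈ 472

CI width ∝ 1/√n
To reduce width by factor 2, need √n to grow by 2 → need 2² = 4 times as many samples.

Current: n = 118, width = 3.02
New: n = 472, width ≈ 1.50

Width reduced by factor of 3.02/1.50 = 2.01.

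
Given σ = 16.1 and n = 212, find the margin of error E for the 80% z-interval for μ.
Margin of error = 1.42

Margin of error = z* · σ/√n
= 1.282 · 16.1/√212
= 1.282 · 16.1/14.5602
= 1.42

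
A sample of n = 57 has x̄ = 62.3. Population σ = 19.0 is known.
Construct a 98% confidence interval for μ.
(56.45, 68.15)

z-interval (σ known):
z* = 2.326 for 98% confidence

Margin of error = z* · σ/√n = 2.326 · 19.0/√57 = 5.85

CI: (62.3 - 5.85, 62.3 + 5.85) = (56.45, 68.15)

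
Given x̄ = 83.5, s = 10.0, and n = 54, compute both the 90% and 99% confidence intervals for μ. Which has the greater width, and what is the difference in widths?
99% CI is wider by 2.71

df = 53
90% CI: t* = 1.674, (81.22, 85.78), width = 2 · t* · s/√n = 4.56
99% CI: t* = 2.672, (79.86, 87.14), width = 2 · t* · s/√n = 7.27

The 99% CI is wider by 7.27 - 4.56 = 2.71.
Higher confidence requires a wider interval.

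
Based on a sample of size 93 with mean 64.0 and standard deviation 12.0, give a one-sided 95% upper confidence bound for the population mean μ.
μ ≤ 66.07

Upper bound (one-sided):
t* = 1.662 (one-sided for 95%)
Upper bound = x̄ + t* · s/√n = 64.0 + 1.662 · 12.0/√93 = 66.07

We are 95% confident that μ ≤ 66.07.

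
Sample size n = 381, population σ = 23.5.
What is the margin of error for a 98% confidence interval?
Margin of error = 2.80

Margin of error = z* · σ/√n
= 2.326 · 23.5/√381
= 2.326 · 23.5/19.5192
= 2.80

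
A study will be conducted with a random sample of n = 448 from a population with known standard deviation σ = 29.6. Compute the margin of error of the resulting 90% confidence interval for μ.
Margin of error = 2.30

Margin of error = z* · σ/√n
= 1.645 · 29.6/√448
= 1.645 · 29.6/21.1660
= 2.30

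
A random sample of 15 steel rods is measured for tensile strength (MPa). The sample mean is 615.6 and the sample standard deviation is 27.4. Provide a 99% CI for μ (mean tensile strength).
(594.54, 636.66)

t-interval (σ unknown):
df = n - 1 = 14
t* = 2.977 for 99% confidence

Margin of error = t* · s/√n = 2.977 · 27.4/√15 = 21.06

CI: (594.54, 636.66)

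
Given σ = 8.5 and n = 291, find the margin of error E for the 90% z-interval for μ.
Margin of error = 0.82

Margin of error = z* · σ/√n
= 1.645 · 8.5/√291
= 1.645 · 8.5/17.0587
= 0.82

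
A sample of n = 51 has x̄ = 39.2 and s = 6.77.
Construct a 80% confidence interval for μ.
(37.97, 40.43)

t-interval (σ unknown):
df = n - 1 = 50
t* = 1.299 for 80% confidence

Margin of error = t* · s/√n = 1.299 · 6.77/√51 = 1.23

CI: (37.97, 40.43)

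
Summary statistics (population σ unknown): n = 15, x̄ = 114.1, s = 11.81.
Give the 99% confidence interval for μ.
(105.02, 123.18)

t-interval (σ unknown):
df = n - 1 = 14
t* = 2.977 for 99% confidence

Margin of error = t* · s/√n = 2.977 · 11.81/√15 = 9.08

CI: (105.02, 123.18)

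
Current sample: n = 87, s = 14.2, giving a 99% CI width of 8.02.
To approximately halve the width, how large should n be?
n ≈ 348

CI width ∝ 1/√n
To reduce width by factor 2, need √n to grow by 2 → need 2² = 4 times as many samples.

Current: n = 87, width = 8.02
New: n = 348, width ≈ 3.94

Width reduced by factor of 8.02/3.94 = 2.04.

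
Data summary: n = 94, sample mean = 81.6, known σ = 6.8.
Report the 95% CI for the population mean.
(80.23, 82.97)

z-interval (σ known):
z* = 1.960 for 95% confidence

Margin of error = z* · σ/√n = 1.960 · 6.8/√94 = 1.37

CI: (81.6 - 1.37, 81.6 + 1.37) = (80.23, 82.97)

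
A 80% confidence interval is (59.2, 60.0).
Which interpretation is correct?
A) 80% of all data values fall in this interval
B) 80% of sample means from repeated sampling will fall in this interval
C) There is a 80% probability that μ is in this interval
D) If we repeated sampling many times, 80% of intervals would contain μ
D

A) Wrong — a CI is about the parameter μ, not individual data values.
B) Wrong — coverage applies to intervals containing μ, not to future x̄ values.
C) Wrong — μ is fixed; the randomness lives in the interval, not in μ.
D) Correct — this is the frequentist long-run coverage interpretation.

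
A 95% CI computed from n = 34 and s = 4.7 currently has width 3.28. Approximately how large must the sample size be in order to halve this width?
n ≈ 136

CI width ∝ 1/√n
To reduce width by factor 2, need √n to grow by 2 → need 2² = 4 times as many samples.

Current: n = 34, width = 3.28
New: n = 136, width ≈ 1.59

Width reduced by factor of 3.28/1.59 = 2.06.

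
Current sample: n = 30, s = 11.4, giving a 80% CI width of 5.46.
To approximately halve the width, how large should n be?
n ≈ 120

CI width ∝ 1/√n
To reduce width by factor 2, need √n to grow by 2 → need 2² = 4 times as many samples.

Current: n = 30, width = 5.46
New: n = 120, width ≈ 2.68

Width reduced by factor of 5.46/2.68 = 2.04.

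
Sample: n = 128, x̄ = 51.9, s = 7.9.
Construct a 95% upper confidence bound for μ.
μ ≤ 53.06

Upper bound (one-sided):
t* = 1.657 (one-sided for 95%)
Upper bound = x̄ + t* · s/√n = 51.9 + 1.657 · 7.9/√128 = 53.06

We are 95% confident that μ ≤ 53.06.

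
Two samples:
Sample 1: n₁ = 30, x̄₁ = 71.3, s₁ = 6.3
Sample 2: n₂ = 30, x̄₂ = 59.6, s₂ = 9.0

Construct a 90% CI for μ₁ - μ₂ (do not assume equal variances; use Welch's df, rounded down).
(8.34, 15.06)

Difference: x̄₁ - x̄₂ = 11.70
SE = √(s₁²/n₁ + s₂²/n₂) = √(6.3²/30 + 9.0²/30) = 2.0057
df = 51.92 → 51 (Welch–Satterthwaite, rounded down)
t* = 1.675

CI: 11.70 ± 1.675 · 2.0057 = 11.70 ± 3.36 = (8.34, 15.06)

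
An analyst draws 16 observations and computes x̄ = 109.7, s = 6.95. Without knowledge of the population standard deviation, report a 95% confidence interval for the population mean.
(106.00, 113.40)

t-interval (σ unknown):
df = n - 1 = 15
t* = 2.131 for 95% confidence

Margin of error = t* · s/√n = 2.131 · 6.95/√16 = 3.70

CI: (106.00, 113.40)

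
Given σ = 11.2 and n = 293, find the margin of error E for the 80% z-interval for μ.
Margin of error = 0.84

Margin of error = z* · σ/√n
= 1.282 · 11.2/√293
= 1.282 · 11.2/17.1172
= 0.84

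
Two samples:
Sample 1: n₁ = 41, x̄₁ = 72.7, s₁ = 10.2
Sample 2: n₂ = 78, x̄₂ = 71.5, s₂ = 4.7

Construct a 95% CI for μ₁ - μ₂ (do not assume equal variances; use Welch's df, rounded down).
(-2.18, 4.58)

Difference: x̄₁ - x̄₂ = 1.20
SE = √(s₁²/n₁ + s₂²/n₂) = √(10.2²/41 + 4.7²/78) = 1.6795
df = 49.11 → 49 (Welch–Satterthwaite, rounded down)
t* = 2.010

CI: 1.20 ± 2.010 · 1.6795 = 1.20 ± 3.38 = (-2.18, 4.58)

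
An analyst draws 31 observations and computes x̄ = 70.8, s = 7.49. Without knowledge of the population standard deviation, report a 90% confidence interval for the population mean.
(68.52, 73.08)

t-interval (σ unknown):
df = n - 1 = 30
t* = 1.697 for 90% confidence

Margin of error = t* · s/√n = 1.697 · 7.49/√31 = 2.28

CI: (68.52, 73.08)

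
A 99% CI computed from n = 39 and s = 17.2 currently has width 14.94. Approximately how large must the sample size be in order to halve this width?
n ≈ 156

CI width ∝ 1/√n
To reduce width by factor 2, need √n to grow by 2 → need 2² = 4 times as many samples.

Current: n = 39, width = 14.94
New: n = 156, width ≈ 7.18

Width reduced by factor of 14.94/7.18 = 2.08.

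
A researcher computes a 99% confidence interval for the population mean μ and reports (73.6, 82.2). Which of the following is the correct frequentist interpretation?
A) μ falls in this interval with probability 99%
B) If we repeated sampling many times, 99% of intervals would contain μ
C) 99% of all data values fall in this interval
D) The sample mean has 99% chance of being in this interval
B

A) Wrong — μ is fixed; the randomness lives in the interval, not in μ.
B) Correct — this is the frequentist long-run coverage interpretation.
C) Wrong — a CI is about the parameter μ, not individual data values.
D) Wrong — x̄ is observed and sits in the interval by construction.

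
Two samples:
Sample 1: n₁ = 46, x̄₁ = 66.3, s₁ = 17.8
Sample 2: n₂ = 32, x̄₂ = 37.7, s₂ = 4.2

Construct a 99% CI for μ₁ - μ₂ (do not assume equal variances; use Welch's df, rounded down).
(21.31, 35.89)

Difference: x̄₁ - x̄₂ = 28.60
SE = √(s₁²/n₁ + s₂²/n₂) = √(17.8²/46 + 4.2²/32) = 2.7275
df = 52.01 → 52 (Welch–Satterthwaite, rounded down)
t* = 2.674

CI: 28.60 ± 2.674 · 2.7275 = 28.60 ± 7.29 = (21.31, 35.89)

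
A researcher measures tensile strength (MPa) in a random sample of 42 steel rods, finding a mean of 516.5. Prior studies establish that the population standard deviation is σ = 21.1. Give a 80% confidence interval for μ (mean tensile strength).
(512.33, 520.67)

z-interval (σ known):
z* = 1.282 for 80% confidence

Margin of error = z* · σ/√n = 1.282 · 21.1/√42 = 4.17

CI: (516.5 - 4.17, 516.5 + 4.17) = (512.33, 520.67)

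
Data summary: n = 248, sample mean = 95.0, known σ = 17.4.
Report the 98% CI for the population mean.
(92.43, 97.57)

z-interval (σ known):
z* = 2.326 for 98% confidence

Margin of error = z* · σ/√n = 2.326 · 17.4/√248 = 2.57

CI: (95.0 - 2.57, 95.0 + 2.57) = (92.43, 97.57)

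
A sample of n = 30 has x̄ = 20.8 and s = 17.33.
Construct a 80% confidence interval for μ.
(16.65, 24.95)

t-interval (σ unknown):
df = n - 1 = 29
t* = 1.311 for 80% confidence

Margin of error = t* · s/√n = 1.311 · 17.33/√30 = 4.15

CI: (16.65, 24.95)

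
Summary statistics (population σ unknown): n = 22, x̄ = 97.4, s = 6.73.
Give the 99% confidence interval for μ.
(93.34, 101.46)

t-interval (σ unknown):
df = n - 1 = 21
t* = 2.831 for 99% confidence

Margin of error = t* · s/√n = 2.831 · 6.73/√22 = 4.06

CI: (93.34, 101.46)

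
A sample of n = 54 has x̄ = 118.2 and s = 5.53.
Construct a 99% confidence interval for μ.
(116.19, 120.21)

t-interval (σ unknown):
df = n - 1 = 53
t* = 2.672 for 99% confidence

Margin of error = t* · s/√n = 2.672 · 5.53/√54 = 2.01

CI: (116.19, 120.21)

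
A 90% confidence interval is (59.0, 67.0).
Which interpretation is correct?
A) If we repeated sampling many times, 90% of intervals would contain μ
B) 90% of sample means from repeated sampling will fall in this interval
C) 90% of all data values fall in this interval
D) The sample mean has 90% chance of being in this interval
A

A) Correct — this is the frequentist long-run coverage interpretation.
B) Wrong — coverage applies to intervals containing μ, not to future x̄ values.
C) Wrong — a CI is about the parameter μ, not individual data values.
D) Wrong — x̄ is observed and sits in the interval by construction.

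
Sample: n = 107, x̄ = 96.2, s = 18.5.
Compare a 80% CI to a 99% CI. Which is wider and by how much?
99% CI is wider by 4.77

df = 106
80% CI: t* = 1.290, (93.89, 98.51), width = 2 · t* · s/√n = 4.61
99% CI: t* = 2.623, (91.51, 100.89), width = 2 · t* · s/√n = 9.38

The 99% CI is wider by 9.38 - 4.61 = 4.77.
Higher confidence requires a wider interval.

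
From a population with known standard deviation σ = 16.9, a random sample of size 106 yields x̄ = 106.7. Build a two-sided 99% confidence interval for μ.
(102.47, 110.93)

z-interval (σ known):
z* = 2.576 for 99% confidence

Margin of error = z* · σ/√n = 2.576 · 16.9/√106 = 4.23

CI: (106.7 - 4.23, 106.7 + 4.23) = (102.47, 110.93)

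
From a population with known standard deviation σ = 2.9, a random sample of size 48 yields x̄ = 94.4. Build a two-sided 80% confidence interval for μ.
(93.86, 94.94)

z-interval (σ known):
z* = 1.282 for 80% confidence

Margin of error = z* · σ/√n = 1.282 · 2.9/√48 = 0.54

CI: (94.4 - 0.54, 94.4 + 0.54) = (93.86, 94.94)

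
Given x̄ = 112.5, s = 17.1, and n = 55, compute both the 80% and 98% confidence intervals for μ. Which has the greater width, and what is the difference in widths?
98% CI is wider by 5.07

df = 54
80% CI: t* = 1.297, (109.51, 115.49), width = 2 · t* · s/√n = 5.98
98% CI: t* = 2.397, (106.97, 118.03), width = 2 · t* · s/√n = 11.05

The 98% CI is wider by 11.05 - 5.98 = 5.07.
Higher confidence requires a wider interval.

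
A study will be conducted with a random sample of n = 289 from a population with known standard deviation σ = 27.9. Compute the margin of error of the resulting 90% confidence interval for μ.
Margin of error = 2.70

Margin of error = z* · σ/√n
= 1.645 · 27.9/√289
= 1.645 · 27.9/17.0000
= 2.70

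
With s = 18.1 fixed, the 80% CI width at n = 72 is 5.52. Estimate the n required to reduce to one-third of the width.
n ≈ 648

CI width ∝ 1/√n
To reduce width by factor 3, need √n to grow by 3 → need 3² = 9 times as many samples.

Current: n = 72, width = 5.52
New: n = 648, width ≈ 1.82

Width reduced by factor of 5.52/1.82 = 3.03.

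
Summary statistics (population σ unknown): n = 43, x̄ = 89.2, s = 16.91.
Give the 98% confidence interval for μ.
(82.96, 95.44)

t-interval (σ unknown):
df = n - 1 = 42
t* = 2.418 for 98% confidence

Margin of error = t* · s/√n = 2.418 · 16.91/√43 = 6.24

CI: (82.96, 95.44)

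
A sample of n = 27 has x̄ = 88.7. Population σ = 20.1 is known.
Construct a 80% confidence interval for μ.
(83.74, 93.66)

z-interval (σ known):
z* = 1.282 for 80% confidence

Margin of error = z* · σ/√n = 1.282 · 20.1/√27 = 4.96

CI: (88.7 - 4.96, 88.7 + 4.96) = (83.74, 93.66)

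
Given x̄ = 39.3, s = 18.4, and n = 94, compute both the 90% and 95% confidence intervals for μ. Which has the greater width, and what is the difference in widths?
95% CI is wider by 1.24

df = 93
90% CI: t* = 1.661, (36.15, 42.45), width = 2 · t* · s/√n = 6.30
95% CI: t* = 1.986, (35.53, 43.07), width = 2 · t* · s/√n = 7.54

The 95% CI is wider by 7.54 - 6.30 = 1.24.
Higher confidence requires a wider interval.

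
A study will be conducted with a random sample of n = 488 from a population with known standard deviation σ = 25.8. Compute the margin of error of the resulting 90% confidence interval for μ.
Margin of error = 1.92

Margin of error = z* · σ/√n
= 1.645 · 25.8/√488
= 1.645 · 25.8/22.0907
= 1.92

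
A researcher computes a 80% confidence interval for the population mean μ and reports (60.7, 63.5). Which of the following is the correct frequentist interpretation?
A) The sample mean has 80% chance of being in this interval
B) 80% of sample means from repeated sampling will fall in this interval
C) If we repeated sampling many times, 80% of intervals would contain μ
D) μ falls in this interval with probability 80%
C

A) Wrong — x̄ is observed and sits in the interval by construction.
B) Wrong — coverage applies to intervals containing μ, not to future x̄ values.
C) Correct — this is the frequentist long-run coverage interpretation.
D) Wrong — μ is fixed; the randomness lives in the interval, not in μ.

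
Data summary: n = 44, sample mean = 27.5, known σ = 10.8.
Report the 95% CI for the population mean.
(24.31, 30.69)

z-interval (σ known):
z* = 1.960 for 95% confidence

Margin of error = z* · σ/√n = 1.960 · 10.8/√44 = 3.19

CI: (27.5 - 3.19, 27.5 + 3.19) = (24.31, 30.69)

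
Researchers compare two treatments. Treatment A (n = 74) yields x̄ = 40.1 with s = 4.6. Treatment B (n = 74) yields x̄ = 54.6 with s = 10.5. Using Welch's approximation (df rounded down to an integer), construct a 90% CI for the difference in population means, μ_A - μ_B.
(-16.71, -12.29)

Difference: x̄₁ - x̄₂ = -14.50
SE = √(s₁²/n₁ + s₂²/n₂) = √(4.6²/74 + 10.5²/74) = 1.3326
df = 100.03 → 100 (Welch–Satterthwaite, rounded down)
t* = 1.660

CI: -14.50 ± 1.660 · 1.3326 = -14.50 ± 2.21 = (-16.71, -12.29)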